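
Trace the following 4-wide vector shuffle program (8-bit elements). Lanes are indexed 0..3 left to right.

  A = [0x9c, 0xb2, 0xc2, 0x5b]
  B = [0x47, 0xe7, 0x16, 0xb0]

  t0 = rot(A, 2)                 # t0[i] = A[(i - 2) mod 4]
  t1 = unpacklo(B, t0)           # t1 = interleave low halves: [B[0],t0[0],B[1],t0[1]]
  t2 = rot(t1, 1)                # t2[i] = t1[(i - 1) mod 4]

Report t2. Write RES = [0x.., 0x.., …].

RES = [ 0x5b  0x47  0xc2  0xe7 ]

t0 = [0xc2, 0x5b, 0x9c, 0xb2]
t1 = [0x47, 0xc2, 0xe7, 0x5b]
t2 = [0x5b, 0x47, 0xc2, 0xe7]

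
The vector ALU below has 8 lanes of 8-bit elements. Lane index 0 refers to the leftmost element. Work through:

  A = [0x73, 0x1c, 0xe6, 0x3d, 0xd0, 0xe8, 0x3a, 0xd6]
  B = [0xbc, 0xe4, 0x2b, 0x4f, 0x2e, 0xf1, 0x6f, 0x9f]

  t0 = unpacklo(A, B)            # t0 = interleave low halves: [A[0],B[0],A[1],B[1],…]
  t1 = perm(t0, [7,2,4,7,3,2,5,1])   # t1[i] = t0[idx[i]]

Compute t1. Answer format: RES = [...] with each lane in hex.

t0 = [0x73, 0xbc, 0x1c, 0xe4, 0xe6, 0x2b, 0x3d, 0x4f]
t1 = [0x4f, 0x1c, 0xe6, 0x4f, 0xe4, 0x1c, 0x2b, 0xbc]

RES = [0x4f, 0x1c, 0xe6, 0x4f, 0xe4, 0x1c, 0x2b, 0xbc]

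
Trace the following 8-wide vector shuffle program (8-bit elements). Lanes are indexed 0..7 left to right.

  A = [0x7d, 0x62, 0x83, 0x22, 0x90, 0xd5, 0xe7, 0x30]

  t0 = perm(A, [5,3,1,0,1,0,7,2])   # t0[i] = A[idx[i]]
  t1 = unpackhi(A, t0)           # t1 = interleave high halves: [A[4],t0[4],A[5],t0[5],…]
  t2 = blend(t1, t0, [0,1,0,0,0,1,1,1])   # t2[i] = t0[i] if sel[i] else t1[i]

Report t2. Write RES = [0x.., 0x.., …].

t0 = [0xd5, 0x22, 0x62, 0x7d, 0x62, 0x7d, 0x30, 0x83]
t1 = [0x90, 0x62, 0xd5, 0x7d, 0xe7, 0x30, 0x30, 0x83]
t2 = [0x90, 0x22, 0xd5, 0x7d, 0xe7, 0x7d, 0x30, 0x83]

RES = [0x90, 0x22, 0xd5, 0x7d, 0xe7, 0x7d, 0x30, 0x83]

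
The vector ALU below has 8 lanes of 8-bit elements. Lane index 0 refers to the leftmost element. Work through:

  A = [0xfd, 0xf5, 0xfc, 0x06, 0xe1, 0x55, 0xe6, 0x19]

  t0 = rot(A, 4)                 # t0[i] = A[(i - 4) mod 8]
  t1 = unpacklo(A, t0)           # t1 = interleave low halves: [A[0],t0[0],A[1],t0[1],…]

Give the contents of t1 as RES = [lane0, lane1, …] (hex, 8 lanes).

  t0: e1 55 e6 19 fd f5 fc 06
  t1: fd e1 f5 55 fc e6 06 19

RES = [ 0xfd  0xe1  0xf5  0x55  0xfc  0xe6  0x06  0x19 ]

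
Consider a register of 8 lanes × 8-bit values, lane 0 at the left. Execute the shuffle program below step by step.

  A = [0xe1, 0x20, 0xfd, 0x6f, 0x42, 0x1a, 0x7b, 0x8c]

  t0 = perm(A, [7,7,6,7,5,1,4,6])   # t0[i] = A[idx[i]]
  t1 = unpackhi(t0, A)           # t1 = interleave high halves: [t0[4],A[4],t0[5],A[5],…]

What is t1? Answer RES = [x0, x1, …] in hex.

RES = [0x1a, 0x42, 0x20, 0x1a, 0x42, 0x7b, 0x7b, 0x8c]

t0 = [0x8c, 0x8c, 0x7b, 0x8c, 0x1a, 0x20, 0x42, 0x7b]
t1 = [0x1a, 0x42, 0x20, 0x1a, 0x42, 0x7b, 0x7b, 0x8c]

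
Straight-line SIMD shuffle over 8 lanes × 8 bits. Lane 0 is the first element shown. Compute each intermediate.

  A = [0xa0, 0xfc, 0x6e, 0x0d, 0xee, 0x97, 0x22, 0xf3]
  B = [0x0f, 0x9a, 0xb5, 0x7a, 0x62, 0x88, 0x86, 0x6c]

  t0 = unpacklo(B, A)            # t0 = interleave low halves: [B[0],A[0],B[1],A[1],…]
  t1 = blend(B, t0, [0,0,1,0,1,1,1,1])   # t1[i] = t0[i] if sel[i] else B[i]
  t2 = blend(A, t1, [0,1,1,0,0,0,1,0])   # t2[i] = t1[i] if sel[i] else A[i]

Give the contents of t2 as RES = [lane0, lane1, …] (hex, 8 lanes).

RES = [ 0xa0  0x9a  0x9a  0x0d  0xee  0x97  0x7a  0xf3 ]

  t0: 0f a0 9a fc b5 6e 7a 0d
  t1: 0f 9a 9a 7a b5 6e 7a 0d
  t2: a0 9a 9a 0d ee 97 7a f3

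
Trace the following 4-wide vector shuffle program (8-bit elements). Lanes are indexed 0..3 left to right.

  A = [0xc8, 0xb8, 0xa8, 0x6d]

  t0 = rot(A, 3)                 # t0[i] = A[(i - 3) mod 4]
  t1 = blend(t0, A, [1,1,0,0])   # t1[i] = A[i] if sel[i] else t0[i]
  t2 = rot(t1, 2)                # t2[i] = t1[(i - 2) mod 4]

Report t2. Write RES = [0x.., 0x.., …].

t0 = [0xb8, 0xa8, 0x6d, 0xc8]
t1 = [0xc8, 0xb8, 0x6d, 0xc8]
t2 = [0x6d, 0xc8, 0xc8, 0xb8]

RES = [ 0x6d  0xc8  0xc8  0xb8 ]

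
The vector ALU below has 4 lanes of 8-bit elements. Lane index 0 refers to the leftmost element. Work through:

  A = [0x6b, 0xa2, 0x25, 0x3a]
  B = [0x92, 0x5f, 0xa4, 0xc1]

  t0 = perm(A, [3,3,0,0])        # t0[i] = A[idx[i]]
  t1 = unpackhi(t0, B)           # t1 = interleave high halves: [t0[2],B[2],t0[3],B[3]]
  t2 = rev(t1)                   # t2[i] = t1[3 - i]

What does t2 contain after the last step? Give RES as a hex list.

  t0: 3a 3a 6b 6b
  t1: 6b a4 6b c1
  t2: c1 6b a4 6b

RES = [ 0xc1  0x6b  0xa4  0x6b ]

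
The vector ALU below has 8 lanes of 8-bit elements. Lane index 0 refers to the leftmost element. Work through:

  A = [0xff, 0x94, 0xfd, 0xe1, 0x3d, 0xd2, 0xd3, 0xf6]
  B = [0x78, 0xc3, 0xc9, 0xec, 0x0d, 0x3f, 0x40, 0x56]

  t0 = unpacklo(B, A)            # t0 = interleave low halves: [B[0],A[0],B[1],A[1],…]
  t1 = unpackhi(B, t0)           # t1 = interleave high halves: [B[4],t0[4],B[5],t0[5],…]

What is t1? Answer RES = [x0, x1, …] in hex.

RES = [ 0x0d  0xc9  0x3f  0xfd  0x40  0xec  0x56  0xe1 ]

→ t0 |78|ff|c3|94|c9|fd|ec|e1|
→ t1 |0d|c9|3f|fd|40|ec|56|e1|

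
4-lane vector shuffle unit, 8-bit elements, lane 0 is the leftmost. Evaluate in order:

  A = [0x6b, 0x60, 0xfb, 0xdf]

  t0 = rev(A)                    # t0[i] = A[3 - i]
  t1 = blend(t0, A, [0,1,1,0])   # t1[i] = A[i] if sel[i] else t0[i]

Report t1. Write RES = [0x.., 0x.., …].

t0 = [0xdf, 0xfb, 0x60, 0x6b]
t1 = [0xdf, 0x60, 0xfb, 0x6b]

RES = [ 0xdf  0x60  0xfb  0x6b ]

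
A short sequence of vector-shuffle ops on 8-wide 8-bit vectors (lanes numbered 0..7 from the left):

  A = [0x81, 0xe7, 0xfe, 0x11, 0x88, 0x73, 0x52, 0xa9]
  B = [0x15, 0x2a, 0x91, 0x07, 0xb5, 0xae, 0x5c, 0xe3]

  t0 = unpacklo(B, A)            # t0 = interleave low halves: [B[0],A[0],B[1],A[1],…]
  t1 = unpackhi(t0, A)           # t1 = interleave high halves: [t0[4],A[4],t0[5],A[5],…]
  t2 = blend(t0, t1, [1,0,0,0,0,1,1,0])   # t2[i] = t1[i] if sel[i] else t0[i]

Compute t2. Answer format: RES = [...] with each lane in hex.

→ t0 |15|81|2a|e7|91|fe|07|11|
→ t1 |91|88|fe|73|07|52|11|a9|
→ t2 |91|81|2a|e7|91|52|11|11|

RES = [0x91, 0x81, 0x2a, 0xe7, 0x91, 0x52, 0x11, 0x11]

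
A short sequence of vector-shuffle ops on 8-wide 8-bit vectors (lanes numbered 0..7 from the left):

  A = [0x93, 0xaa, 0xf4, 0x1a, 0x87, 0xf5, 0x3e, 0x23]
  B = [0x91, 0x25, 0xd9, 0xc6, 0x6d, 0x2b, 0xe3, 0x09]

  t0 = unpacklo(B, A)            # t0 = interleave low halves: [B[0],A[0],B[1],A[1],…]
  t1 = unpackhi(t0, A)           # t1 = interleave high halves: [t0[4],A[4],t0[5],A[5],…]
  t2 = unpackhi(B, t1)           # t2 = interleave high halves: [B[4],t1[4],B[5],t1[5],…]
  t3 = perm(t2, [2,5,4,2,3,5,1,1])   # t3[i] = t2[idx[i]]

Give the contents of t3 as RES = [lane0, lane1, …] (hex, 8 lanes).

RES = [0x2b, 0x1a, 0xe3, 0x2b, 0x3e, 0x1a, 0xc6, 0xc6]

→ t0 |91|93|25|aa|d9|f4|c6|1a|
→ t1 |d9|87|f4|f5|c6|3e|1a|23|
→ t2 |6d|c6|2b|3e|e3|1a|09|23|
→ t3 |2b|1a|e3|2b|3e|1a|c6|c6|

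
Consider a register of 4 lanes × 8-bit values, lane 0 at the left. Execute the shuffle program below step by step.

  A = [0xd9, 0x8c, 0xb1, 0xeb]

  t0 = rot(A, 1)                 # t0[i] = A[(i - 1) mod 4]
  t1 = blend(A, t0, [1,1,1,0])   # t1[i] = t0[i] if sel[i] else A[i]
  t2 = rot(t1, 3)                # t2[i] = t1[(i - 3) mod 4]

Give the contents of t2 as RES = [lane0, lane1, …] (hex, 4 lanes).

t0 = [0xeb, 0xd9, 0x8c, 0xb1]
t1 = [0xeb, 0xd9, 0x8c, 0xeb]
t2 = [0xd9, 0x8c, 0xeb, 0xeb]

RES = [ 0xd9  0x8c  0xeb  0xeb ]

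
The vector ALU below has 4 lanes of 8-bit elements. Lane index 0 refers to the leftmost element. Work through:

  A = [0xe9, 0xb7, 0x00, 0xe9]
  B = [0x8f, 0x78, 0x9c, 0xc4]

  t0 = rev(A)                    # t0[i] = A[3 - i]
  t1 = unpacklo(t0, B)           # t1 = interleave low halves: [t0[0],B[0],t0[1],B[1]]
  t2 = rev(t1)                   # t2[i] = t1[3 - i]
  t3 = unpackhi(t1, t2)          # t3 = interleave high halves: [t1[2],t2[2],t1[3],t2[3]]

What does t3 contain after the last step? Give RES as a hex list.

RES = [0x00, 0x8f, 0x78, 0xe9]

→ t0 |e9|00|b7|e9|
→ t1 |e9|8f|00|78|
→ t2 |78|00|8f|e9|
→ t3 |00|8f|78|e9|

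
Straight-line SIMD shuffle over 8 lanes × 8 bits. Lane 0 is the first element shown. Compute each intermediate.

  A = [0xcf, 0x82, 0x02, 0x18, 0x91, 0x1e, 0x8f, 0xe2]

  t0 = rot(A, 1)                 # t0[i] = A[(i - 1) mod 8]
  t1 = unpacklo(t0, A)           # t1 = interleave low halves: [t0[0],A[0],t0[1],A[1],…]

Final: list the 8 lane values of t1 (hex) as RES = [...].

RES = [0xe2, 0xcf, 0xcf, 0x82, 0x82, 0x02, 0x02, 0x18]

  t0: e2 cf 82 02 18 91 1e 8f
  t1: e2 cf cf 82 82 02 02 18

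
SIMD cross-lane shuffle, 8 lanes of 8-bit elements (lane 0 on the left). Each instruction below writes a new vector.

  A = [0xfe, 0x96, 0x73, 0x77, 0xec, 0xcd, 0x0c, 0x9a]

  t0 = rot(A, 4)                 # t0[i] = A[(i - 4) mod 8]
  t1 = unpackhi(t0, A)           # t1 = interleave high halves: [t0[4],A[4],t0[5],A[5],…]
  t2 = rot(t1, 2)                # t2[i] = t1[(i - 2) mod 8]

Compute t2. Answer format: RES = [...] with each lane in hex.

t0 = [0xec, 0xcd, 0x0c, 0x9a, 0xfe, 0x96, 0x73, 0x77]
t1 = [0xfe, 0xec, 0x96, 0xcd, 0x73, 0x0c, 0x77, 0x9a]
t2 = [0x77, 0x9a, 0xfe, 0xec, 0x96, 0xcd, 0x73, 0x0c]

RES = [ 0x77  0x9a  0xfe  0xec  0x96  0xcd  0x73  0x0c ]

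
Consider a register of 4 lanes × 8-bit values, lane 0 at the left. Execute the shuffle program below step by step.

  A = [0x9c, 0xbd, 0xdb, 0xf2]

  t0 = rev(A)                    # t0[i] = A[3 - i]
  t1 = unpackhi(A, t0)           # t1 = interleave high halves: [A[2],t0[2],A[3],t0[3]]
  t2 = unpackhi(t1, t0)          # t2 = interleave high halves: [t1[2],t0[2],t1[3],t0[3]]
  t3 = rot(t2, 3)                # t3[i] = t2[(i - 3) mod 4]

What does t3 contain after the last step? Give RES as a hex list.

RES = [ 0xbd  0x9c  0x9c  0xf2 ]

t0 = [0xf2, 0xdb, 0xbd, 0x9c]
t1 = [0xdb, 0xbd, 0xf2, 0x9c]
t2 = [0xf2, 0xbd, 0x9c, 0x9c]
t3 = [0xbd, 0x9c, 0x9c, 0xf2]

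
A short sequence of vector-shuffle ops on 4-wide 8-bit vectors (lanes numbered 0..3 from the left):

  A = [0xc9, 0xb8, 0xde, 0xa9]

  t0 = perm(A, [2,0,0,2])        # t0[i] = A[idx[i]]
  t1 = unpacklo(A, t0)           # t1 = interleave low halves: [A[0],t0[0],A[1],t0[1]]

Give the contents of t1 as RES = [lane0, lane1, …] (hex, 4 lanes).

→ t0 |de|c9|c9|de|
→ t1 |c9|de|b8|c9|

RES = [ 0xc9  0xde  0xb8  0xc9 ]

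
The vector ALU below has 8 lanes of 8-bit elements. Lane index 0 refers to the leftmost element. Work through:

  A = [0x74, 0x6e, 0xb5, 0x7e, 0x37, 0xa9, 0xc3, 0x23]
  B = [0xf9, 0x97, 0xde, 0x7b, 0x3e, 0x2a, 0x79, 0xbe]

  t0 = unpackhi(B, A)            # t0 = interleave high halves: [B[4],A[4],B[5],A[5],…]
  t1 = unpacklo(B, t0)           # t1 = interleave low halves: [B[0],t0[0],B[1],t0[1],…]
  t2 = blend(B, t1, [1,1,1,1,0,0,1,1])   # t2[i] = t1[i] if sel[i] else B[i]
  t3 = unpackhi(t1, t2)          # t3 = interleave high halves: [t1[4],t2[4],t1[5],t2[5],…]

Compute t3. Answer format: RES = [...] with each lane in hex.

RES = [0xde, 0x3e, 0x2a, 0x2a, 0x7b, 0x7b, 0xa9, 0xa9]

  t0: 3e 37 2a a9 79 c3 be 23
  t1: f9 3e 97 37 de 2a 7b a9
  t2: f9 3e 97 37 3e 2a 7b a9
  t3: de 3e 2a 2a 7b 7b a9 a9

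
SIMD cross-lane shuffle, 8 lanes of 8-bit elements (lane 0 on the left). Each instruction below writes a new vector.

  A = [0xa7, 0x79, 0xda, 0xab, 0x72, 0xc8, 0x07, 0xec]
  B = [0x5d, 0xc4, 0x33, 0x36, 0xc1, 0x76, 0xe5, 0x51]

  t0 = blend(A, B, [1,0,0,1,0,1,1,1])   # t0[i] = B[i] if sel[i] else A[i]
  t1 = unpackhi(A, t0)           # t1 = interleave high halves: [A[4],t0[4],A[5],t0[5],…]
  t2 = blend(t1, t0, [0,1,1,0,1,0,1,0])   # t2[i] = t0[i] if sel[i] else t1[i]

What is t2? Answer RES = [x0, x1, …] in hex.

RES = [0x72, 0x79, 0xda, 0x76, 0x72, 0xe5, 0xe5, 0x51]

  t0: 5d 79 da 36 72 76 e5 51
  t1: 72 72 c8 76 07 e5 ec 51
  t2: 72 79 da 76 72 e5 e5 51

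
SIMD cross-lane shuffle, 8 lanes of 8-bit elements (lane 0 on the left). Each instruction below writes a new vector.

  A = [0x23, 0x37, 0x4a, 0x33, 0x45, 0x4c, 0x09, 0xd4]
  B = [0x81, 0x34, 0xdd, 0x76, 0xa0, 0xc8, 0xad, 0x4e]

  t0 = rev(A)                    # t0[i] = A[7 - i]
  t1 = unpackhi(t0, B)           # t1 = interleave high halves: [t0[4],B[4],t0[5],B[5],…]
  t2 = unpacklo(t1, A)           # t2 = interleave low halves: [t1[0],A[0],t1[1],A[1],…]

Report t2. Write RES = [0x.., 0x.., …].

RES = [ 0x33  0x23  0xa0  0x37  0x4a  0x4a  0xc8  0x33 ]

t0 = [0xd4, 0x09, 0x4c, 0x45, 0x33, 0x4a, 0x37, 0x23]
t1 = [0x33, 0xa0, 0x4a, 0xc8, 0x37, 0xad, 0x23, 0x4e]
t2 = [0x33, 0x23, 0xa0, 0x37, 0x4a, 0x4a, 0xc8, 0x33]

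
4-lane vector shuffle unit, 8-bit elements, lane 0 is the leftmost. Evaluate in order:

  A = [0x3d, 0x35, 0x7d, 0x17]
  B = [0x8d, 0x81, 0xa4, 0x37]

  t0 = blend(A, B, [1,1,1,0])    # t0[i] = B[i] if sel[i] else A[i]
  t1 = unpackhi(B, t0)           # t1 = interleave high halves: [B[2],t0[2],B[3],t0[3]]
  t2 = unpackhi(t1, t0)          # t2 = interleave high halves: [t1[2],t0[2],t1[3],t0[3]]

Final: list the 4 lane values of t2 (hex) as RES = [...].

RES = [0x37, 0xa4, 0x17, 0x17]

  t0: 8d 81 a4 17
  t1: a4 a4 37 17
  t2: 37 a4 17 17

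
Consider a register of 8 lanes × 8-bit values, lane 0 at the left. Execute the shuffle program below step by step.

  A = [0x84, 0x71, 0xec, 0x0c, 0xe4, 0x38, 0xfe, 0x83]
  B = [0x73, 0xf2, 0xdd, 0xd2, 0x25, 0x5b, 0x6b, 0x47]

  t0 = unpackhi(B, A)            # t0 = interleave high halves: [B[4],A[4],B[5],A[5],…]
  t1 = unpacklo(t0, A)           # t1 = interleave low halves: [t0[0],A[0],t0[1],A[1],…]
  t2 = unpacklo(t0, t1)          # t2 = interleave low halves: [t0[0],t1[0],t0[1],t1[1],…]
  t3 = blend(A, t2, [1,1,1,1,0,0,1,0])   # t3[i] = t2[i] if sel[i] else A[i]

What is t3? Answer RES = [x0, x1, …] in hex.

RES = [0x25, 0x25, 0xe4, 0x84, 0xe4, 0x38, 0x38, 0x83]

  t0: 25 e4 5b 38 6b fe 47 83
  t1: 25 84 e4 71 5b ec 38 0c
  t2: 25 25 e4 84 5b e4 38 71
  t3: 25 25 e4 84 e4 38 38 83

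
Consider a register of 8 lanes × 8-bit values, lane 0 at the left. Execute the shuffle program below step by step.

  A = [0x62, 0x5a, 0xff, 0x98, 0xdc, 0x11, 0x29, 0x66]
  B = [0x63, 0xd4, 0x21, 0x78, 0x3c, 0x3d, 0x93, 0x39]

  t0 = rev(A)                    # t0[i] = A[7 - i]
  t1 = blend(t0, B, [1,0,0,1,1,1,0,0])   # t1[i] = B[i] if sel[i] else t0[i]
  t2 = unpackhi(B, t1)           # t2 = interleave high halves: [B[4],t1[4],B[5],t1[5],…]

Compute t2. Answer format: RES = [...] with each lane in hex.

→ t0 |66|29|11|dc|98|ff|5a|62|
→ t1 |63|29|11|78|3c|3d|5a|62|
→ t2 |3c|3c|3d|3d|93|5a|39|62|

RES = [0x3c, 0x3c, 0x3d, 0x3d, 0x93, 0x5a, 0x39, 0x62]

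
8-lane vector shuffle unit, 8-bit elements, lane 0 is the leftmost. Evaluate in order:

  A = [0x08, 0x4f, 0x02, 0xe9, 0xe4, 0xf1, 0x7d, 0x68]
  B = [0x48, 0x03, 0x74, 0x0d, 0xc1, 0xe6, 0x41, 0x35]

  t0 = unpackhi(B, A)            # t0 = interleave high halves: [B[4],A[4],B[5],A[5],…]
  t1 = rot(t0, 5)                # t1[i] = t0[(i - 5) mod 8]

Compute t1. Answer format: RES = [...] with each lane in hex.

→ t0 |c1|e4|e6|f1|41|7d|35|68|
→ t1 |f1|41|7d|35|68|c1|e4|e6|

RES = [0xf1, 0x41, 0x7d, 0x35, 0x68, 0xc1, 0xe4, 0xe6]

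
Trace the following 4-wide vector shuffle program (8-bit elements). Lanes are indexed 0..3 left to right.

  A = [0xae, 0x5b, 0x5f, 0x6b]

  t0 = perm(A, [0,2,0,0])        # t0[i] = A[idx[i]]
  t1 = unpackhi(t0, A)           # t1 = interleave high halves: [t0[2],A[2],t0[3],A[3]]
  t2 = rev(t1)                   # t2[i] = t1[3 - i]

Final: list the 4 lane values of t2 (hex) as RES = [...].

  t0: ae 5f ae ae
  t1: ae 5f ae 6b
  t2: 6b ae 5f ae

RES = [ 0x6b  0xae  0x5f  0xae ]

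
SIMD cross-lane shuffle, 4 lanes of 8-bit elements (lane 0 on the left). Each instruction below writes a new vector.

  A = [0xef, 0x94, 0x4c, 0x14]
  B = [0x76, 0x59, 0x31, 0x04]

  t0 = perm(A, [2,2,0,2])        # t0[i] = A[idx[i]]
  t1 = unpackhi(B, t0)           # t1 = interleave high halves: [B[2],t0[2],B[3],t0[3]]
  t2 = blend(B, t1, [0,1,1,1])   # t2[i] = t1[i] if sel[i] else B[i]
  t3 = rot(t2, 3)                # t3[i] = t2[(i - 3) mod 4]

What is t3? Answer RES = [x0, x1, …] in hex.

t0 = [0x4c, 0x4c, 0xef, 0x4c]
t1 = [0x31, 0xef, 0x04, 0x4c]
t2 = [0x76, 0xef, 0x04, 0x4c]
t3 = [0xef, 0x04, 0x4c, 0x76]

RES = [0xef, 0x04, 0x4c, 0x76]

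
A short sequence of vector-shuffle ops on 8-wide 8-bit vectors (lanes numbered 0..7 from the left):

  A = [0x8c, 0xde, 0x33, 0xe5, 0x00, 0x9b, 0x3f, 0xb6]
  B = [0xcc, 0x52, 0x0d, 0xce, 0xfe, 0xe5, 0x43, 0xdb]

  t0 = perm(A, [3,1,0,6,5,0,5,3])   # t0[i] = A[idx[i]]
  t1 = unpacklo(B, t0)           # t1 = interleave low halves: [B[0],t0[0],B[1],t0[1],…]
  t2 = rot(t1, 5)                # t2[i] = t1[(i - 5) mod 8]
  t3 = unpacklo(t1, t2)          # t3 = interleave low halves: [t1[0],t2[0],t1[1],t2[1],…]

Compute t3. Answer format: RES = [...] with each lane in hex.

RES = [ 0xcc  0xde  0xe5  0x0d  0x52  0x8c  0xde  0xce ]

t0 = [0xe5, 0xde, 0x8c, 0x3f, 0x9b, 0x8c, 0x9b, 0xe5]
t1 = [0xcc, 0xe5, 0x52, 0xde, 0x0d, 0x8c, 0xce, 0x3f]
t2 = [0xde, 0x0d, 0x8c, 0xce, 0x3f, 0xcc, 0xe5, 0x52]
t3 = [0xcc, 0xde, 0xe5, 0x0d, 0x52, 0x8c, 0xde, 0xce]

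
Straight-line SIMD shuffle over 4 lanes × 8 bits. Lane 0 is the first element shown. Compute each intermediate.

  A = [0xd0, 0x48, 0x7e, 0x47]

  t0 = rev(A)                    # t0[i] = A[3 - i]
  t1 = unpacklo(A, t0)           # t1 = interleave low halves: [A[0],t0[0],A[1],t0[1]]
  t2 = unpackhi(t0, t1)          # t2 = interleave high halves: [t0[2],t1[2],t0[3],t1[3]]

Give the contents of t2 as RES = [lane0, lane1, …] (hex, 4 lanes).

  t0: 47 7e 48 d0
  t1: d0 47 48 7e
  t2: 48 48 d0 7e

RES = [ 0x48  0x48  0xd0  0x7e ]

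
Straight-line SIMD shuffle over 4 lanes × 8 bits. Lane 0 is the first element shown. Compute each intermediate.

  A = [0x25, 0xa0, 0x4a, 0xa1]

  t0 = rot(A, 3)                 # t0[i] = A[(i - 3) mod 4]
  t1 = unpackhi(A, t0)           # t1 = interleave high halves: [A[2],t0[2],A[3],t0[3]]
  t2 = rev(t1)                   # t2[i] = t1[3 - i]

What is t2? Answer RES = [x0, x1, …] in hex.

  t0: a0 4a a1 25
  t1: 4a a1 a1 25
  t2: 25 a1 a1 4a

RES = [0x25, 0xa1, 0xa1, 0x4a]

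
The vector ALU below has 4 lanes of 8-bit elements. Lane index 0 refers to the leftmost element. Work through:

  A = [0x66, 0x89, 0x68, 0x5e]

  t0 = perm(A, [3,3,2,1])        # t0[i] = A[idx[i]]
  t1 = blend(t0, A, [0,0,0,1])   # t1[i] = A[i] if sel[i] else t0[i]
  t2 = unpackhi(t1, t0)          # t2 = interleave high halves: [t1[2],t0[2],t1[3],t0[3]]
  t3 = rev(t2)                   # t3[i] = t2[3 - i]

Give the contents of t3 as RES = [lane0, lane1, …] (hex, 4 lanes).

t0 = [0x5e, 0x5e, 0x68, 0x89]
t1 = [0x5e, 0x5e, 0x68, 0x5e]
t2 = [0x68, 0x68, 0x5e, 0x89]
t3 = [0x89, 0x5e, 0x68, 0x68]

RES = [0x89, 0x5e, 0x68, 0x68]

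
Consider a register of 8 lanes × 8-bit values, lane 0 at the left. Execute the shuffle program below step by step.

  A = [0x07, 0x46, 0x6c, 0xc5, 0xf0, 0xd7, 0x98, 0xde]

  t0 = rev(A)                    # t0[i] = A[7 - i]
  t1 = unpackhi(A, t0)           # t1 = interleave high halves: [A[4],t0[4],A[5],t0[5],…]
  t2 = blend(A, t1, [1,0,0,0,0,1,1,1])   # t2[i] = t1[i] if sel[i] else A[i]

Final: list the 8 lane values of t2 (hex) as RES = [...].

RES = [0xf0, 0x46, 0x6c, 0xc5, 0xf0, 0x46, 0xde, 0x07]

  t0: de 98 d7 f0 c5 6c 46 07
  t1: f0 c5 d7 6c 98 46 de 07
  t2: f0 46 6c c5 f0 46 de 07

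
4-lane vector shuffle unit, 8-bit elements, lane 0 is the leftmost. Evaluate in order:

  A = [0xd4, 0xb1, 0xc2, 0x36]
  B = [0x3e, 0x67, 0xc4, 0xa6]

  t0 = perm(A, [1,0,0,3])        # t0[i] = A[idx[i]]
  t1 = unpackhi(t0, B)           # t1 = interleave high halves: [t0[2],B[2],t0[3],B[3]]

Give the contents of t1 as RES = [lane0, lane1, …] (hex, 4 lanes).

RES = [ 0xd4  0xc4  0x36  0xa6 ]

→ t0 |b1|d4|d4|36|
→ t1 |d4|c4|36|a6|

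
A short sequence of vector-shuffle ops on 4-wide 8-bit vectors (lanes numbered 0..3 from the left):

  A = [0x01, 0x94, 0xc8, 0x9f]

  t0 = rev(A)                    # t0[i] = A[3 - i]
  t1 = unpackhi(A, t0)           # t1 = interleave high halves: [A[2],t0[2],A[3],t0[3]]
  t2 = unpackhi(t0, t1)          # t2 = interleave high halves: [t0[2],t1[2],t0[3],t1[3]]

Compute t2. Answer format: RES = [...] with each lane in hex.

t0 = [0x9f, 0xc8, 0x94, 0x01]
t1 = [0xc8, 0x94, 0x9f, 0x01]
t2 = [0x94, 0x9f, 0x01, 0x01]

RES = [0x94, 0x9f, 0x01, 0x01]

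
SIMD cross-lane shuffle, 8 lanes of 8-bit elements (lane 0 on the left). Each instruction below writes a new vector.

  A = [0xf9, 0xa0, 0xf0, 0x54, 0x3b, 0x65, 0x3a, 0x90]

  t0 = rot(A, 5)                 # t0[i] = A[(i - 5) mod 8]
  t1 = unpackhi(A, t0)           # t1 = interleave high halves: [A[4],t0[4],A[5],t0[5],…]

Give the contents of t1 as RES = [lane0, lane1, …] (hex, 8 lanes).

  t0: 54 3b 65 3a 90 f9 a0 f0
  t1: 3b 90 65 f9 3a a0 90 f0

RES = [ 0x3b  0x90  0x65  0xf9  0x3a  0xa0  0x90  0xf0 ]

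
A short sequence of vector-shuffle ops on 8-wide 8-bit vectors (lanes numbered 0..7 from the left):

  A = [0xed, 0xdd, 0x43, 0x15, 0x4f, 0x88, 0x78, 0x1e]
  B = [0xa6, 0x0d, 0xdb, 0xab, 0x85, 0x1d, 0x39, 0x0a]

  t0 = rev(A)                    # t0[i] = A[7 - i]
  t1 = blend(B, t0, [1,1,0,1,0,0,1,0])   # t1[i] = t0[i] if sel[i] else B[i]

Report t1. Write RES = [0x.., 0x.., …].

t0 = [0x1e, 0x78, 0x88, 0x4f, 0x15, 0x43, 0xdd, 0xed]
t1 = [0x1e, 0x78, 0xdb, 0x4f, 0x85, 0x1d, 0xdd, 0x0a]

RES = [ 0x1e  0x78  0xdb  0x4f  0x85  0x1d  0xdd  0x0a ]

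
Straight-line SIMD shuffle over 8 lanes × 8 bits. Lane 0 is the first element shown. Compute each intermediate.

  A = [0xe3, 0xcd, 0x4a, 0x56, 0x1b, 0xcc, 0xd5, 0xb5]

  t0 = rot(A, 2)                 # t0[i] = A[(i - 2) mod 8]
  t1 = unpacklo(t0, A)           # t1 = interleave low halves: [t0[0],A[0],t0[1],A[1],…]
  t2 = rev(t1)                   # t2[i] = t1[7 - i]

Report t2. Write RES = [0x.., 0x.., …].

RES = [ 0x56  0xcd  0x4a  0xe3  0xcd  0xb5  0xe3  0xd5 ]

→ t0 |d5|b5|e3|cd|4a|56|1b|cc|
→ t1 |d5|e3|b5|cd|e3|4a|cd|56|
→ t2 |56|cd|4a|e3|cd|b5|e3|d5|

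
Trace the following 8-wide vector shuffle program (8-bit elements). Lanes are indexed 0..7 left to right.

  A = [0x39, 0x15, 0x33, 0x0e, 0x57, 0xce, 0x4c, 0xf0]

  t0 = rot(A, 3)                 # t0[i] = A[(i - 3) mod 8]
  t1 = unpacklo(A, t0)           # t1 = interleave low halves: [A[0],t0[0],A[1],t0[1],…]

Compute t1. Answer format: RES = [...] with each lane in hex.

RES = [ 0x39  0xce  0x15  0x4c  0x33  0xf0  0x0e  0x39 ]

t0 = [0xce, 0x4c, 0xf0, 0x39, 0x15, 0x33, 0x0e, 0x57]
t1 = [0x39, 0xce, 0x15, 0x4c, 0x33, 0xf0, 0x0e, 0x39]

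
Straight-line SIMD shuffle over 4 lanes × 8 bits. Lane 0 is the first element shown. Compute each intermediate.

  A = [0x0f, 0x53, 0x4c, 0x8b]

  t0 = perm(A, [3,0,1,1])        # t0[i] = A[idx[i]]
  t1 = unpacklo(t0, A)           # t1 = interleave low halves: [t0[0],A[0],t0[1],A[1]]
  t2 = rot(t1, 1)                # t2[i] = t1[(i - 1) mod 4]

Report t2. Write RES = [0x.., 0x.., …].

  t0: 8b 0f 53 53
  t1: 8b 0f 0f 53
  t2: 53 8b 0f 0f

RES = [ 0x53  0x8b  0x0f  0x0f ]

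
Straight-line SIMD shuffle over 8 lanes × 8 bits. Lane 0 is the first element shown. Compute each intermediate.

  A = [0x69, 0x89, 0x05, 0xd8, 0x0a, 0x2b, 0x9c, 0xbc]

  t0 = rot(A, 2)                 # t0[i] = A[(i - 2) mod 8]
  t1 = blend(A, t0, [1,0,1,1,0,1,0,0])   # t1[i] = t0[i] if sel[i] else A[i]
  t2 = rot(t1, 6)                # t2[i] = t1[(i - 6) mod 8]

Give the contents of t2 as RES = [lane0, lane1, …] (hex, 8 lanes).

→ t0 |9c|bc|69|89|05|d8|0a|2b|
→ t1 |9c|89|69|89|0a|d8|9c|bc|
→ t2 |69|89|0a|d8|9c|bc|9c|89|

RES = [0x69, 0x89, 0x0a, 0xd8, 0x9c, 0xbc, 0x9c, 0x89]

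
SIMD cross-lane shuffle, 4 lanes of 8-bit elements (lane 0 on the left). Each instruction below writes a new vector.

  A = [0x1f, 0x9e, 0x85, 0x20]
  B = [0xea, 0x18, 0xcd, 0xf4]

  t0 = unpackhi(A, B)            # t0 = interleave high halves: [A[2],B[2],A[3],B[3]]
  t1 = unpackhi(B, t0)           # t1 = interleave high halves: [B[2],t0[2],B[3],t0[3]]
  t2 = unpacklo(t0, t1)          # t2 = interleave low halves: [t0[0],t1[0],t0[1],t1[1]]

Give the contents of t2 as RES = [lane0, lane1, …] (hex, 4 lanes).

→ t0 |85|cd|20|f4|
→ t1 |cd|20|f4|f4|
→ t2 |85|cd|cd|20|

RES = [ 0x85  0xcd  0xcd  0x20 ]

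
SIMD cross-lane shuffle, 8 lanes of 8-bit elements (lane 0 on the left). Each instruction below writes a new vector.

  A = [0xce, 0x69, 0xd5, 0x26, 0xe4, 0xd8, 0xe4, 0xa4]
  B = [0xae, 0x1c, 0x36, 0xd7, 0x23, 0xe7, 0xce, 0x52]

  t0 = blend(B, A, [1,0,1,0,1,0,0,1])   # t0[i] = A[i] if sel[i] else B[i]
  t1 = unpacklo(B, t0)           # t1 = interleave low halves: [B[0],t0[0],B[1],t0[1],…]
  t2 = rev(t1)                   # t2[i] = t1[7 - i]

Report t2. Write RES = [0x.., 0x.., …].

RES = [ 0xd7  0xd7  0xd5  0x36  0x1c  0x1c  0xce  0xae ]

→ t0 |ce|1c|d5|d7|e4|e7|ce|a4|
→ t1 |ae|ce|1c|1c|36|d5|d7|d7|
→ t2 |d7|d7|d5|36|1c|1c|ce|ae|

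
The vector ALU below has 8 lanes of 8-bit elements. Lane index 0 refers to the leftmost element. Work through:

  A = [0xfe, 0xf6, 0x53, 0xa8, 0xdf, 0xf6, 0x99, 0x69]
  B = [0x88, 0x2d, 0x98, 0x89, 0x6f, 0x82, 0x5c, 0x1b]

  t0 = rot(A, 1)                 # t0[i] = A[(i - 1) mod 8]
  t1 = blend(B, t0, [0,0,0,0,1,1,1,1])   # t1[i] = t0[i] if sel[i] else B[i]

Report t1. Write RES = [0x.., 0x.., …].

→ t0 |69|fe|f6|53|a8|df|f6|99|
→ t1 |88|2d|98|89|a8|df|f6|99|

RES = [0x88, 0x2d, 0x98, 0x89, 0xa8, 0xdf, 0xf6, 0x99]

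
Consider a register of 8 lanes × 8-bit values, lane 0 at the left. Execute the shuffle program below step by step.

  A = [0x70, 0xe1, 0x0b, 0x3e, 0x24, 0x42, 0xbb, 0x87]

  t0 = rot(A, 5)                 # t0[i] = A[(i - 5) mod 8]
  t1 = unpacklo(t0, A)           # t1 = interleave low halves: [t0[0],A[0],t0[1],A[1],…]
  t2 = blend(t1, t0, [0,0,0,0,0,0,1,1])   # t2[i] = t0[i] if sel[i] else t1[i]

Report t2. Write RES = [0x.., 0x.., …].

RES = [ 0x3e  0x70  0x24  0xe1  0x42  0x0b  0xe1  0x0b ]

t0 = [0x3e, 0x24, 0x42, 0xbb, 0x87, 0x70, 0xe1, 0x0b]
t1 = [0x3e, 0x70, 0x24, 0xe1, 0x42, 0x0b, 0xbb, 0x3e]
t2 = [0x3e, 0x70, 0x24, 0xe1, 0x42, 0x0b, 0xe1, 0x0b]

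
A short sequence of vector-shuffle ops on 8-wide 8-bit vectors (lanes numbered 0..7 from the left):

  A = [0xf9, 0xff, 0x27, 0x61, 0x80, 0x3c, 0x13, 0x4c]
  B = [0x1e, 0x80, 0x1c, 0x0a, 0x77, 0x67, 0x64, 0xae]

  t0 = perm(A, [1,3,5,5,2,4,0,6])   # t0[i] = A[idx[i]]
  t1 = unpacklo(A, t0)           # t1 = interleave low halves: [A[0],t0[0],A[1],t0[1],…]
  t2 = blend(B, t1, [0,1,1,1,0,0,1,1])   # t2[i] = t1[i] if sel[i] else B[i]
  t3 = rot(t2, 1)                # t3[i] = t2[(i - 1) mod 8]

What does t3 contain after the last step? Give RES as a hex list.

RES = [ 0x3c  0x1e  0xff  0xff  0x61  0x77  0x67  0x61 ]

→ t0 |ff|61|3c|3c|27|80|f9|13|
→ t1 |f9|ff|ff|61|27|3c|61|3c|
→ t2 |1e|ff|ff|61|77|67|61|3c|
→ t3 |3c|1e|ff|ff|61|77|67|61|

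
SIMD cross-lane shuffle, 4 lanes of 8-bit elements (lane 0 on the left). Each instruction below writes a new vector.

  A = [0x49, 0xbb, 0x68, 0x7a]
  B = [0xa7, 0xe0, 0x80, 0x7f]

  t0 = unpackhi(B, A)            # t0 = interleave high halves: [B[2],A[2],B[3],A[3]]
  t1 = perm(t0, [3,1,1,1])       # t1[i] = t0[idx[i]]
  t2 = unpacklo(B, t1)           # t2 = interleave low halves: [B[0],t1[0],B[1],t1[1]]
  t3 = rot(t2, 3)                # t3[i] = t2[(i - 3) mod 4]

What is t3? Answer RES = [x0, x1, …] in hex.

→ t0 |80|68|7f|7a|
→ t1 |7a|68|68|68|
→ t2 |a7|7a|e0|68|
→ t3 |7a|e0|68|a7|

RES = [ 0x7a  0xe0  0x68  0xa7 ]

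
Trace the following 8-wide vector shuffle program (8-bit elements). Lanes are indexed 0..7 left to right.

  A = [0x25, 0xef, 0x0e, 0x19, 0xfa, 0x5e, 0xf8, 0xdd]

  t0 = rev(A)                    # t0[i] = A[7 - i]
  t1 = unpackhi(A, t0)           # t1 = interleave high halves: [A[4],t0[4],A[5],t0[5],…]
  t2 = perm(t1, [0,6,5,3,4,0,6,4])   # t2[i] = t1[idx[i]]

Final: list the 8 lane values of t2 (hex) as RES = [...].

RES = [0xfa, 0xdd, 0xef, 0x0e, 0xf8, 0xfa, 0xdd, 0xf8]

→ t0 |dd|f8|5e|fa|19|0e|ef|25|
→ t1 |fa|19|5e|0e|f8|ef|dd|25|
→ t2 |fa|dd|ef|0e|f8|fa|dd|f8|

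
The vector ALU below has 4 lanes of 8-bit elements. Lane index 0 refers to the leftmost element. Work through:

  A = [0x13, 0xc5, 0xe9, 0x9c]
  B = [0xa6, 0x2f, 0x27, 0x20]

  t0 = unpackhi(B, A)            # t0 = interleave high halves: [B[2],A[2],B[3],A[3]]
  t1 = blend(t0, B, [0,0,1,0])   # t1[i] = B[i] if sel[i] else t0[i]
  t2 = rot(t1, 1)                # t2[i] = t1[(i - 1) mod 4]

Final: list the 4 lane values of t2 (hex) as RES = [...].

RES = [ 0x9c  0x27  0xe9  0x27 ]

t0 = [0x27, 0xe9, 0x20, 0x9c]
t1 = [0x27, 0xe9, 0x27, 0x9c]
t2 = [0x9c, 0x27, 0xe9, 0x27]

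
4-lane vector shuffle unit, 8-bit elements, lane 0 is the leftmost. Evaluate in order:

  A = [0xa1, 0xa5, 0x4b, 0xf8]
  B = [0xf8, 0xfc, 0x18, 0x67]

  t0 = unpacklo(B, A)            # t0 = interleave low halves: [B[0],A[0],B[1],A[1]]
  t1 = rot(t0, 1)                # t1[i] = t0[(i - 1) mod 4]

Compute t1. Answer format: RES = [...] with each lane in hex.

RES = [0xa5, 0xf8, 0xa1, 0xfc]

  t0: f8 a1 fc a5
  t1: a5 f8 a1 fc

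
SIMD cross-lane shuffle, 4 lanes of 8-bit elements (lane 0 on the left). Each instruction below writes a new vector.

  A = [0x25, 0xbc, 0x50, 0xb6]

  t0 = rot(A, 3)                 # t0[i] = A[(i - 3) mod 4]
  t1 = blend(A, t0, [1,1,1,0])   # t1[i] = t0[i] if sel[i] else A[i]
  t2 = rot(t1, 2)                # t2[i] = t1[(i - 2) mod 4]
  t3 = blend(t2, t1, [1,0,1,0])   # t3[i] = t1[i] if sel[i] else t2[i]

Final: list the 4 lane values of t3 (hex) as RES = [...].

RES = [ 0xbc  0xb6  0xb6  0x50 ]

t0 = [0xbc, 0x50, 0xb6, 0x25]
t1 = [0xbc, 0x50, 0xb6, 0xb6]
t2 = [0xb6, 0xb6, 0xbc, 0x50]
t3 = [0xbc, 0xb6, 0xb6, 0x50]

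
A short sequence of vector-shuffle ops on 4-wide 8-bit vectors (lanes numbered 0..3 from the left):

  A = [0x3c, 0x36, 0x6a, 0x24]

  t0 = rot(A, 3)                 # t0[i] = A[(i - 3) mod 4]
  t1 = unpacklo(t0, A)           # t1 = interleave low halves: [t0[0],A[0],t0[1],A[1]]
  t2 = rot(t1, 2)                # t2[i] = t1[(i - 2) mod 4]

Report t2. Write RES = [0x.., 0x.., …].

→ t0 |36|6a|24|3c|
→ t1 |36|3c|6a|36|
→ t2 |6a|36|36|3c|

RES = [ 0x6a  0x36  0x36  0x3c ]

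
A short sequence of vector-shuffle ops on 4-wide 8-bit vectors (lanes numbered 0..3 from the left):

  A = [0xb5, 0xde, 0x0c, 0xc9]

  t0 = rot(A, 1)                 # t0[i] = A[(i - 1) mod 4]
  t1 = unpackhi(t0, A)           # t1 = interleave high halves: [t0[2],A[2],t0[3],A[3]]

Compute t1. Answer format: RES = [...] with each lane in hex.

t0 = [0xc9, 0xb5, 0xde, 0x0c]
t1 = [0xde, 0x0c, 0x0c, 0xc9]

RES = [ 0xde  0x0c  0x0c  0xc9 ]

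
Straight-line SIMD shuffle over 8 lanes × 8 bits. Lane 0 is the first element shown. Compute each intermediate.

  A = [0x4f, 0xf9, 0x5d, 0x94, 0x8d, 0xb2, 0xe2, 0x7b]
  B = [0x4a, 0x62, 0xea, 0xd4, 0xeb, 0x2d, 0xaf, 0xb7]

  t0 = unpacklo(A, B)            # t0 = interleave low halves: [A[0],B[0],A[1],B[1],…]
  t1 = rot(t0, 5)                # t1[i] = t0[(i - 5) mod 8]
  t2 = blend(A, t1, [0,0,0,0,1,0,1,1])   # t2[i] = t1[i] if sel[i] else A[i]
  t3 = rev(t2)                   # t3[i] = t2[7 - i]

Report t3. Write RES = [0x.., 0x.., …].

  t0: 4f 4a f9 62 5d ea 94 d4
  t1: 62 5d ea 94 d4 4f 4a f9
  t2: 4f f9 5d 94 d4 b2 4a f9
  t3: f9 4a b2 d4 94 5d f9 4f

RES = [0xf9, 0x4a, 0xb2, 0xd4, 0x94, 0x5d, 0xf9, 0x4f]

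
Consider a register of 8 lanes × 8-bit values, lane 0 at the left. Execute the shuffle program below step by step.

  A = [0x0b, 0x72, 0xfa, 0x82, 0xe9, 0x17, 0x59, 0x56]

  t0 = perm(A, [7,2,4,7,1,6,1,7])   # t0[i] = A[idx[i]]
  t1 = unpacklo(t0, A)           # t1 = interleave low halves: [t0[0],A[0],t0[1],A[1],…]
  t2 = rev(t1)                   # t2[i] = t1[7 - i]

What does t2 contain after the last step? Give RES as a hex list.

RES = [ 0x82  0x56  0xfa  0xe9  0x72  0xfa  0x0b  0x56 ]

  t0: 56 fa e9 56 72 59 72 56
  t1: 56 0b fa 72 e9 fa 56 82
  t2: 82 56 fa e9 72 fa 0b 56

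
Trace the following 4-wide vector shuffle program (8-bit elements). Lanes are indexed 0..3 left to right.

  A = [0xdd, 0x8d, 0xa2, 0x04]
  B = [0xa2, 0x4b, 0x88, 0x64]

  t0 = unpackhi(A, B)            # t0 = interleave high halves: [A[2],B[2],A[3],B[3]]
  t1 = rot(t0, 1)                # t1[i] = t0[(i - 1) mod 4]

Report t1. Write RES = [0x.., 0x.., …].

RES = [0x64, 0xa2, 0x88, 0x04]

→ t0 |a2|88|04|64|
→ t1 |64|a2|88|04|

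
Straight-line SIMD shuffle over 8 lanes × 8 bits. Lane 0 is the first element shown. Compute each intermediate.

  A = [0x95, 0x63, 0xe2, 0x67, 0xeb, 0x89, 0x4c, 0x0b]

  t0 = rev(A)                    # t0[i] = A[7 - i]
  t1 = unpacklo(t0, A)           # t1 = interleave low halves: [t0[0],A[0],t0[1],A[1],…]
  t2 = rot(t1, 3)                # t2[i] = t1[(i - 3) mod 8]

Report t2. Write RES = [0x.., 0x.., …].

  t0: 0b 4c 89 eb 67 e2 63 95
  t1: 0b 95 4c 63 89 e2 eb 67
  t2: e2 eb 67 0b 95 4c 63 89

RES = [0xe2, 0xeb, 0x67, 0x0b, 0x95, 0x4c, 0x63, 0x89]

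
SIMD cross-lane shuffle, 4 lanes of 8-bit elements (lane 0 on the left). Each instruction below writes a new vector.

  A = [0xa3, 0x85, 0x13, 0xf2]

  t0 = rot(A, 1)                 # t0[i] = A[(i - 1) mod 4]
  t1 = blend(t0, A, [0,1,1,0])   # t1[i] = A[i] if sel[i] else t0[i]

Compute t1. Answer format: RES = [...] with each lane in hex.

RES = [ 0xf2  0x85  0x13  0x13 ]

  t0: f2 a3 85 13
  t1: f2 85 13 13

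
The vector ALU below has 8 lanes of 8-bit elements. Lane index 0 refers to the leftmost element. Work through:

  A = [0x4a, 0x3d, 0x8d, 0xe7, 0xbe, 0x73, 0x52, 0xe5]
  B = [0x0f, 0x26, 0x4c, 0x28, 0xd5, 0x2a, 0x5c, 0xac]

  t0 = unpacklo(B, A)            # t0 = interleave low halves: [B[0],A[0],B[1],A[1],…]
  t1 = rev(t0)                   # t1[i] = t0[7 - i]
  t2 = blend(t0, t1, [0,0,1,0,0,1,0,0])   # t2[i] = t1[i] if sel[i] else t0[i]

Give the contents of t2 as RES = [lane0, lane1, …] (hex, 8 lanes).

t0 = [0x0f, 0x4a, 0x26, 0x3d, 0x4c, 0x8d, 0x28, 0xe7]
t1 = [0xe7, 0x28, 0x8d, 0x4c, 0x3d, 0x26, 0x4a, 0x0f]
t2 = [0x0f, 0x4a, 0x8d, 0x3d, 0x4c, 0x26, 0x28, 0xe7]

RES = [ 0x0f  0x4a  0x8d  0x3d  0x4c  0x26  0x28  0xe7 ]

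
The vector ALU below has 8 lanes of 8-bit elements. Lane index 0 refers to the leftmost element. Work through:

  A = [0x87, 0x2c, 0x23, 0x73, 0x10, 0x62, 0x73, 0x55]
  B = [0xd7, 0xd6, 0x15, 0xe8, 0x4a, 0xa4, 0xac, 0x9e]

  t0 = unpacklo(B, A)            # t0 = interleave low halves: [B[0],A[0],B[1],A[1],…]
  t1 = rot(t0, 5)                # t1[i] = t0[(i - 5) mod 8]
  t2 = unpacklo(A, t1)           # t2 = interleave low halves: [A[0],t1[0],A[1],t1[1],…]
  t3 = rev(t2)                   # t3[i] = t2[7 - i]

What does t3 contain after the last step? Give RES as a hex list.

RES = [ 0xe8  0x73  0x23  0x23  0x15  0x2c  0x2c  0x87 ]

→ t0 |d7|87|d6|2c|15|23|e8|73|
→ t1 |2c|15|23|e8|73|d7|87|d6|
→ t2 |87|2c|2c|15|23|23|73|e8|
→ t3 |e8|73|23|23|15|2c|2c|87|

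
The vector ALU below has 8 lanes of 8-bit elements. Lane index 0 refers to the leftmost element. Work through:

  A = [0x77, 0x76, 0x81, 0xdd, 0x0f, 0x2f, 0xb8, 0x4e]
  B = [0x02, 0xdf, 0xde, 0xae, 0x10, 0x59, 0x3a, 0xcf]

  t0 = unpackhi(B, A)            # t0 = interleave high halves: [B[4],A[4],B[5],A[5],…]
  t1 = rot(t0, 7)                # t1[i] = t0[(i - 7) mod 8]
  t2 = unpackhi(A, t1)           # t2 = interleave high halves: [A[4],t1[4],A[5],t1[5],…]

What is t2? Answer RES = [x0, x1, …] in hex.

  t0: 10 0f 59 2f 3a b8 cf 4e
  t1: 0f 59 2f 3a b8 cf 4e 10
  t2: 0f b8 2f cf b8 4e 4e 10

RES = [ 0x0f  0xb8  0x2f  0xcf  0xb8  0x4e  0x4e  0x10 ]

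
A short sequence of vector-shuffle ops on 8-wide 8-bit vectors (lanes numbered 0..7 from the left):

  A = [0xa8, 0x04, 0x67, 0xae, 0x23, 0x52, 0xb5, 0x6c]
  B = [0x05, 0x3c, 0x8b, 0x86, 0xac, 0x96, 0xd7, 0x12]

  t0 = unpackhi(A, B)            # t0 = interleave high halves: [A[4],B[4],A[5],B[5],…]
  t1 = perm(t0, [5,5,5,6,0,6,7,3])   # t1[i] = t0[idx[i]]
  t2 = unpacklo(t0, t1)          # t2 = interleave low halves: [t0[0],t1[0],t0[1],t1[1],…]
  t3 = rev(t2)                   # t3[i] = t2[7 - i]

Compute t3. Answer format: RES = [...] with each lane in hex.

RES = [ 0x6c  0x96  0xd7  0x52  0xd7  0xac  0xd7  0x23 ]

t0 = [0x23, 0xac, 0x52, 0x96, 0xb5, 0xd7, 0x6c, 0x12]
t1 = [0xd7, 0xd7, 0xd7, 0x6c, 0x23, 0x6c, 0x12, 0x96]
t2 = [0x23, 0xd7, 0xac, 0xd7, 0x52, 0xd7, 0x96, 0x6c]
t3 = [0x6c, 0x96, 0xd7, 0x52, 0xd7, 0xac, 0xd7, 0x23]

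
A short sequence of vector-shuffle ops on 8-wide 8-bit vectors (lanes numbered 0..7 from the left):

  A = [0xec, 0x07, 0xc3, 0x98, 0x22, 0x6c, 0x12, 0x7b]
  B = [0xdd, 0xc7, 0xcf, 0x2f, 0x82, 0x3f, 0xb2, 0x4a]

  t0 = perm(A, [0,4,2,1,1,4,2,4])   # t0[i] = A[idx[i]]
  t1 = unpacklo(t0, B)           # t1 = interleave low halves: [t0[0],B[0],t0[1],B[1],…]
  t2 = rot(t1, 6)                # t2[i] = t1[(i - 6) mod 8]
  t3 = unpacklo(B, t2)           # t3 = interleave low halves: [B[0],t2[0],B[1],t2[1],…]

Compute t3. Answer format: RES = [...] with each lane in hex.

RES = [ 0xdd  0x22  0xc7  0xc7  0xcf  0xc3  0x2f  0xcf ]

  t0: ec 22 c3 07 07 22 c3 22
  t1: ec dd 22 c7 c3 cf 07 2f
  t2: 22 c7 c3 cf 07 2f ec dd
  t3: dd 22 c7 c7 cf c3 2f cf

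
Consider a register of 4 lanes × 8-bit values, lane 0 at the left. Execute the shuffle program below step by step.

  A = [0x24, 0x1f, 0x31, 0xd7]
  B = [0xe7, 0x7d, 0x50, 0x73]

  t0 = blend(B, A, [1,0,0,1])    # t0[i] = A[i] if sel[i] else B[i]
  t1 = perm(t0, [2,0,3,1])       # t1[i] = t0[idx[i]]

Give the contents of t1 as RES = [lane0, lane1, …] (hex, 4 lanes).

RES = [ 0x50  0x24  0xd7  0x7d ]

  t0: 24 7d 50 d7
  t1: 50 24 d7 7d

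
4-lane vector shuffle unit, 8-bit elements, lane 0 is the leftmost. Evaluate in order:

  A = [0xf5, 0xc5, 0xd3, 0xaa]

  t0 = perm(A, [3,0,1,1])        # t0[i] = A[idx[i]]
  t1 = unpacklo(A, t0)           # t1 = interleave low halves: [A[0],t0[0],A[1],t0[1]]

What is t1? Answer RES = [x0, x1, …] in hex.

RES = [0xf5, 0xaa, 0xc5, 0xf5]

  t0: aa f5 c5 c5
  t1: f5 aa c5 f5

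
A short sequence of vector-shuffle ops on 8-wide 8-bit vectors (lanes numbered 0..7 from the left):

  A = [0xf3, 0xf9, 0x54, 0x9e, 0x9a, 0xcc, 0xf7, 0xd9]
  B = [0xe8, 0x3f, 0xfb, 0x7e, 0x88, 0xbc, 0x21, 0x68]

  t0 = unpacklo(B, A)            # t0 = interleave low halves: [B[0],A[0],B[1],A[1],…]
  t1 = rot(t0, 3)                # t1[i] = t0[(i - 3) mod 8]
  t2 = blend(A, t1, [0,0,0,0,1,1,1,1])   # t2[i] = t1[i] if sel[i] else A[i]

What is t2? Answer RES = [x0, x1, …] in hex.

RES = [ 0xf3  0xf9  0x54  0x9e  0xf3  0x3f  0xf9  0xfb ]

→ t0 |e8|f3|3f|f9|fb|54|7e|9e|
→ t1 |54|7e|9e|e8|f3|3f|f9|fb|
→ t2 |f3|f9|54|9e|f3|3f|f9|fb|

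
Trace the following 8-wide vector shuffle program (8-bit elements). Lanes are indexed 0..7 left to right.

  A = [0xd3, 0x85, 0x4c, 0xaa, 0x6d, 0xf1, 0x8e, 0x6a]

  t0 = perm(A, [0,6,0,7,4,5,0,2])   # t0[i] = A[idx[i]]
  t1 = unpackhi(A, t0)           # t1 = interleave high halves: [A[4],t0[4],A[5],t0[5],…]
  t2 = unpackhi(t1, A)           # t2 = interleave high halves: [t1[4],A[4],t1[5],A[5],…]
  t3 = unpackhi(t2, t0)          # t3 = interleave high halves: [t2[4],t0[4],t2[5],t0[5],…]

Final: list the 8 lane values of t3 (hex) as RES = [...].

  t0: d3 8e d3 6a 6d f1 d3 4c
  t1: 6d 6d f1 f1 8e d3 6a 4c
  t2: 8e 6d d3 f1 6a 8e 4c 6a
  t3: 6a 6d 8e f1 4c d3 6a 4c

RES = [0x6a, 0x6d, 0x8e, 0xf1, 0x4c, 0xd3, 0x6a, 0x4c]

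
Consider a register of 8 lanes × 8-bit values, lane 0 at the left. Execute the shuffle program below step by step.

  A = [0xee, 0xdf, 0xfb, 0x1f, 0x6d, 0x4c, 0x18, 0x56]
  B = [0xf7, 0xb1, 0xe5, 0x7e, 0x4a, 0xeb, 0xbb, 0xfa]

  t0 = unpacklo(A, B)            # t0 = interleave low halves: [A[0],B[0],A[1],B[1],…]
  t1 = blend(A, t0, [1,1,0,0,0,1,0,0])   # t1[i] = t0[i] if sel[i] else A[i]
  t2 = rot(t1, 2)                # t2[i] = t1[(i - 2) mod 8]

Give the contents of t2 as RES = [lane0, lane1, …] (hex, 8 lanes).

RES = [0x18, 0x56, 0xee, 0xf7, 0xfb, 0x1f, 0x6d, 0xe5]

→ t0 |ee|f7|df|b1|fb|e5|1f|7e|
→ t1 |ee|f7|fb|1f|6d|e5|18|56|
→ t2 |18|56|ee|f7|fb|1f|6d|e5|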